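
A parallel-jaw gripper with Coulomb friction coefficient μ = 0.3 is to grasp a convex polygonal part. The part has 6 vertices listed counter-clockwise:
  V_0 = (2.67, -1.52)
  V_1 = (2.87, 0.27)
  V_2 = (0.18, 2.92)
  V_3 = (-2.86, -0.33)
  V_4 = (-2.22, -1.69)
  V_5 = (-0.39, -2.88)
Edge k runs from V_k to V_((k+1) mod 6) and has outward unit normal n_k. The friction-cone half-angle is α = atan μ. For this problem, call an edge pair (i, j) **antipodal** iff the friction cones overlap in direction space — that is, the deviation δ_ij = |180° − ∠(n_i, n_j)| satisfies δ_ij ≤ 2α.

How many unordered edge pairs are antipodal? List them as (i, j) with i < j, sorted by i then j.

count = 4; pairs: (0,3), (1,3), (1,4), (2,5)

α = atan 0.3 = 16.70°;  2α = 33.40°
n_0 = (+0.9938, -0.1110)
n_1 = (+0.7018, +0.7124)
n_2 = (-0.7303, +0.6831)
n_3 = (-0.9048, -0.4258)
n_4 = (-0.5451, -0.8383)
n_5 = (+0.4061, -0.9138)
  (0,1): δ = 128.20°  ·
  (0,2): δ = 36.71°  ·
  (0,3): δ = 31.58°  ✓
  (0,4): δ = 63.34°  ·
  (0,5): δ = 120.34°  ·
  (1,2): δ = 88.52°  ·
  (1,3): δ = 20.23°  ✓
  (1,4): δ = 11.54°  ✓
  (1,5): δ = 68.53°  ·
  (2,3): δ = 111.71°  ·
  (2,4): δ = 79.95°  ·
  (2,5): δ = 22.95°  ✓
  (3,4): δ = 148.24°  ·
  (3,5): δ = 91.24°  ·
  (4,5): δ = 123.00°  ·
antipodal pairs: 4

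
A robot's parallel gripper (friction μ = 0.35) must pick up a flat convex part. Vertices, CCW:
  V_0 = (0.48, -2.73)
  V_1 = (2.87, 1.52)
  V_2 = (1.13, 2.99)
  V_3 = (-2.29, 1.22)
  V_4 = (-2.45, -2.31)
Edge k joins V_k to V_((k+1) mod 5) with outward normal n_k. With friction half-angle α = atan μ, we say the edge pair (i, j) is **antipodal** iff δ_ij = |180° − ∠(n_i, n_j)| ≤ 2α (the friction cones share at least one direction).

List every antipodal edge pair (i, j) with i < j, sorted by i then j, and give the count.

count = 4; pairs: (0,2), (0,3), (1,4), (2,4)

α = atan 0.35 = 19.29°;  2α = 38.58°
n_0 = (+0.8716, -0.4902)
n_1 = (+0.6454, +0.7639)
n_2 = (-0.4596, +0.8881)
n_3 = (-0.9990, +0.0453)
n_4 = (-0.1419, -0.9899)
  (0,1): δ = 100.84°  ·
  (0,2): δ = 33.29°  ✓
  (0,3): δ = 26.76°  ✓
  (0,4): δ = 111.19°  ·
  (1,2): δ = 112.44°  ·
  (1,3): δ = 52.40°  ·
  (1,4): δ = 32.03°  ✓
  (2,3): δ = 119.96°  ·
  (2,4): δ = 35.52°  ✓
  (3,4): δ = 95.56°  ·
antipodal pairs: 4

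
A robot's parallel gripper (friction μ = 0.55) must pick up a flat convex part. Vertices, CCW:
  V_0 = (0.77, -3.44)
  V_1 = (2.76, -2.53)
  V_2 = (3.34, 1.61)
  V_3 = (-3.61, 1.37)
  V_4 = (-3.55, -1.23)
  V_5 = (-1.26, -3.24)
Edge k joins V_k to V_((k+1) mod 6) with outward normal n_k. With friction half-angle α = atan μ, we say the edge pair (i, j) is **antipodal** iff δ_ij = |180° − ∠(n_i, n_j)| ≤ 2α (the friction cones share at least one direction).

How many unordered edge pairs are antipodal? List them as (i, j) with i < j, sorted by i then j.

count = 5; pairs: (0,2), (1,3), (1,4), (2,4), (2,5)

α = atan 0.55 = 28.81°;  2α = 57.62°
n_0 = (+0.4159, -0.9094)
n_1 = (+0.9903, -0.1387)
n_2 = (-0.0345, +0.9994)
n_3 = (-0.9997, -0.0231)
n_4 = (-0.6597, -0.7516)
n_5 = (-0.0980, -0.9952)
  (0,1): δ = 122.55°  ·
  (0,2): δ = 22.60°  ✓
  (0,3): δ = 66.75°  ·
  (0,4): δ = 114.15°  ·
  (0,5): δ = 149.80°  ·
  (1,2): δ = 80.05°  ·
  (1,3): δ = 9.30°  ✓
  (1,4): δ = 56.70°  ✓
  (1,5): δ = 92.35°  ·
  (2,3): δ = 90.66°  ·
  (2,4): δ = 43.25°  ✓
  (2,5): δ = 7.60°  ✓
  (3,4): δ = 132.60°  ·
  (3,5): δ = 96.95°  ·
  (4,5): δ = 144.35°  ·
antipodal pairs: 5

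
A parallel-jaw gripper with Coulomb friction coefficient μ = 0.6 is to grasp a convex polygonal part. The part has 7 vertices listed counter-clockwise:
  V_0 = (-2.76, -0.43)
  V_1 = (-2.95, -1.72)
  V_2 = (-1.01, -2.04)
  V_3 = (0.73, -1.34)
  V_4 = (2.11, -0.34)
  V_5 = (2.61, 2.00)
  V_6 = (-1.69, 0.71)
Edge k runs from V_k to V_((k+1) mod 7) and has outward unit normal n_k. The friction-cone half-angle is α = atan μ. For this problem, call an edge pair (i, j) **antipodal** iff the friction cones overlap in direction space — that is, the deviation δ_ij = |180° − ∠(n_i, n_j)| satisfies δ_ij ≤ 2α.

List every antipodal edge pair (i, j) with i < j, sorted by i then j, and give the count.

count = 11; pairs: (0,2), (0,3), (0,4), (1,5), (1,6), (2,5), (2,6), (3,5), (3,6), (4,5), (4,6)

α = atan 0.6 = 30.96°;  2α = 61.93°
n_0 = (-0.9893, +0.1457)
n_1 = (-0.1627, -0.9867)
n_2 = (+0.3732, -0.9277)
n_3 = (+0.5868, -0.8097)
n_4 = (+0.9779, -0.2090)
n_5 = (-0.2873, +0.9578)
n_6 = (-0.7291, +0.6844)
  (0,1): δ = 90.99°  ·
  (0,2): δ = 59.71°  ✓
  (0,3): δ = 45.69°  ✓
  (0,4): δ = 3.68°  ✓
  (0,5): δ = 115.08°  ·
  (0,6): δ = 145.19°  ·
  (1,2): δ = 148.72°  ·
  (1,3): δ = 134.70°  ·
  (1,4): δ = 92.69°  ·
  (1,5): δ = 26.07°  ✓
  (1,6): δ = 56.18°  ✓
  (2,3): δ = 165.99°  ·
  (2,4): δ = 123.98°  ·
  (2,5): δ = 5.22°  ✓
  (2,6): δ = 24.90°  ✓
  (3,4): δ = 137.99°  ·
  (3,5): δ = 19.23°  ✓
  (3,6): δ = 10.89°  ✓
  (4,5): δ = 61.24°  ✓
  (4,6): δ = 31.12°  ✓
  (5,6): δ = 149.89°  ·
antipodal pairs: 11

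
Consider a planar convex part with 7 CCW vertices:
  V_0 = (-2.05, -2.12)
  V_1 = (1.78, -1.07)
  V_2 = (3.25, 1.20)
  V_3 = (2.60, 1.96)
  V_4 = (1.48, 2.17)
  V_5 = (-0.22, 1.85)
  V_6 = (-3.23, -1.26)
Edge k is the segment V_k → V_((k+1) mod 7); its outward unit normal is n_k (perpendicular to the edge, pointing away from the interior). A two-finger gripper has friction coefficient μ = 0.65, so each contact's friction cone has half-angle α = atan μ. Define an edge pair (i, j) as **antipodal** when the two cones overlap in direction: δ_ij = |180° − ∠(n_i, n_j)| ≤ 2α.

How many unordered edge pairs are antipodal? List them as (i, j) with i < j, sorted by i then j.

α = atan 0.65 = 33.02°;  2α = 66.05°
n_0 = (+0.2644, -0.9644)
n_1 = (+0.8394, -0.5436)
n_2 = (+0.7600, +0.6500)
n_3 = (+0.1843, +0.9829)
n_4 = (-0.1850, +0.9827)
n_5 = (-0.7186, +0.6955)
n_6 = (-0.5890, -0.8081)
  (0,1): δ = 138.26°  ·
  (0,2): δ = 64.79°  ✓
  (0,3): δ = 25.95°  ✓
  (0,4): δ = 4.67°  ✓
  (0,5): δ = 30.61°  ✓
  (0,6): δ = 128.58°  ·
  (1,2): δ = 106.53°  ·
  (1,3): δ = 67.69°  ·
  (1,4): δ = 46.41°  ✓
  (1,5): δ = 11.14°  ✓
  (1,6): δ = 86.84°  ·
  (2,3): δ = 141.16°  ·
  (2,4): δ = 119.88°  ·
  (2,5): δ = 84.60°  ·
  (2,6): δ = 13.38°  ✓
  (3,4): δ = 158.72°  ·
  (3,5): δ = 123.44°  ·
  (3,6): δ = 25.47°  ✓
  (4,5): δ = 144.72°  ·
  (4,6): δ = 46.75°  ✓
  (5,6): δ = 82.02°  ·
antipodal pairs: 9

count = 9; pairs: (0,2), (0,3), (0,4), (0,5), (1,4), (1,5), (2,6), (3,6), (4,6)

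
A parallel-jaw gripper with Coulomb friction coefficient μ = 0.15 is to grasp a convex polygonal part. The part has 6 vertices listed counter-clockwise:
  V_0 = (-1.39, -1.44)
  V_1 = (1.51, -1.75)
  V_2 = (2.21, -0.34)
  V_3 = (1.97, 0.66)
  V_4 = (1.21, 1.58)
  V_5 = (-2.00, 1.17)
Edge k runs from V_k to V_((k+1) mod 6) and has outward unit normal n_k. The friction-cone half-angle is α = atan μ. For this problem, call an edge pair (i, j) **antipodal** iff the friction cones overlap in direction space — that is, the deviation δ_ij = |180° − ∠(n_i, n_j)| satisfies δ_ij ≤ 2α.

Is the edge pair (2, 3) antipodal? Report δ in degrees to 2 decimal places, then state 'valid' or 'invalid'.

α = atan 0.15 = 8.53°;  2α = 17.06°
edge 2: e_2 = (-0.24, +1.00);  n_2 = (+0.9724, +0.2334)
edge 3: e_3 = (-0.76, +0.92);  n_3 = (+0.7710, +0.6369)
∠(n_2, n_3) = 26.06°
δ = |180° − 26.06°| = 153.94°
153.94° > 2α = 17.06°  →  invalid

δ = 153.94°, invalid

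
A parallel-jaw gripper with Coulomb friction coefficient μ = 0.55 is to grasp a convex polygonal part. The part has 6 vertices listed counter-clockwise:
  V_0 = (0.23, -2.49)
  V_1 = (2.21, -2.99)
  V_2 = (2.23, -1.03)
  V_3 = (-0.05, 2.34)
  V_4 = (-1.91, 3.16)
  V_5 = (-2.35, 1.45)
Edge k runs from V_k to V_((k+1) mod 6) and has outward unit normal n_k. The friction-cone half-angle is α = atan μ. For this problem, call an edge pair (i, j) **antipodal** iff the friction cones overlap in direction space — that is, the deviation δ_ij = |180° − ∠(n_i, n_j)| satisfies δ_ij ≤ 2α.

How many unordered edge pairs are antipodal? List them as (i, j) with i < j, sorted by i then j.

α = atan 0.55 = 28.81°;  2α = 57.62°
n_0 = (-0.2448, -0.9696)
n_1 = (+0.9999, -0.0102)
n_2 = (+0.8282, +0.5604)
n_3 = (+0.4034, +0.9150)
n_4 = (-0.9685, +0.2492)
n_5 = (-0.8366, -0.5478)
  (0,1): δ = 76.41°  ·
  (0,2): δ = 41.75°  ✓
  (0,3): δ = 9.62°  ✓
  (0,4): δ = 89.74°  ·
  (0,5): δ = 137.39°  ·
  (1,2): δ = 145.33°  ·
  (1,3): δ = 113.21°  ·
  (1,4): δ = 13.85°  ✓
  (1,5): δ = 33.80°  ✓
  (2,3): δ = 147.87°  ·
  (2,4): δ = 48.51°  ✓
  (2,5): δ = 0.86°  ✓
  (3,4): δ = 80.64°  ·
  (3,5): δ = 32.99°  ✓
  (4,5): δ = 132.35°  ·
antipodal pairs: 7

count = 7; pairs: (0,2), (0,3), (1,4), (1,5), (2,4), (2,5), (3,5)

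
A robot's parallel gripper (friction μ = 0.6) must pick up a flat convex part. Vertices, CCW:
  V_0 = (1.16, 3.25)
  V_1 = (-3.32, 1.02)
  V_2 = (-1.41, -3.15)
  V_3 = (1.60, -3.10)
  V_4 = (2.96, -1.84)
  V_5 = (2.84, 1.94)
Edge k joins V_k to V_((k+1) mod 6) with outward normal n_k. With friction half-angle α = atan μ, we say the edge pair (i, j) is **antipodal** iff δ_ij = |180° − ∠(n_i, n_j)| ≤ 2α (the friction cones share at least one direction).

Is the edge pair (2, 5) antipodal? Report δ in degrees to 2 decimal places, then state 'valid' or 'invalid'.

α = atan 0.6 = 30.96°;  2α = 61.93°
edge 2: e_2 = (+3.01, +0.05);  n_2 = (+0.0166, -0.9999)
edge 5: e_5 = (-1.68, +1.31);  n_5 = (+0.6149, +0.7886)
∠(n_2, n_5) = 141.10°
δ = |180° − 141.10°| = 38.90°
38.90° ≤ 2α = 61.93°  →  valid

δ = 38.90°, valid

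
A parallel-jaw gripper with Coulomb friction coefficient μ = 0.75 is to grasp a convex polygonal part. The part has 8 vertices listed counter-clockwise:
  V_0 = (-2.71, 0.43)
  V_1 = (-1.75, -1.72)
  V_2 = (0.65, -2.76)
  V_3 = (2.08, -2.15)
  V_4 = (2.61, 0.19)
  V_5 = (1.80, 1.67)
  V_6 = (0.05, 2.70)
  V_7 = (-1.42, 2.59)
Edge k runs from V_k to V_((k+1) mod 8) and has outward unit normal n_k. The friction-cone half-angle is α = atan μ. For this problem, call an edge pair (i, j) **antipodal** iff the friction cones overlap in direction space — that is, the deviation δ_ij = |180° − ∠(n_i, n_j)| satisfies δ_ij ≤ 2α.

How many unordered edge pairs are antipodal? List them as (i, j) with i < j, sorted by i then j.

count = 13; pairs: (0,3), (0,4), (0,5), (0,6), (1,4), (1,5), (1,6), (2,5), (2,6), (2,7), (3,6), (3,7), (4,7)

α = atan 0.75 = 36.87°;  2α = 73.74°
n_0 = (-0.9131, -0.4077)
n_1 = (-0.3976, -0.9176)
n_2 = (+0.3924, -0.9198)
n_3 = (+0.9753, -0.2209)
n_4 = (+0.8772, +0.4801)
n_5 = (+0.5072, +0.8618)
n_6 = (-0.0746, +0.9972)
n_7 = (-0.8585, +0.5127)
  (0,1): δ = 137.49°  ·
  (0,2): δ = 90.96°  ·
  (0,3): δ = 36.82°  ✓
  (0,4): δ = 4.63°  ✓
  (0,5): δ = 35.46°  ✓
  (0,6): δ = 70.22°  ✓
  (0,7): δ = 125.09°  ·
  (1,2): δ = 133.47°  ·
  (1,3): δ = 79.33°  ·
  (1,4): δ = 37.88°  ✓
  (1,5): δ = 7.05°  ✓
  (1,6): δ = 27.71°  ✓
  (1,7): δ = 82.58°  ·
  (2,3): δ = 125.86°  ·
  (2,4): δ = 84.41°  ·
  (2,5): δ = 53.58°  ✓
  (2,6): δ = 18.82°  ✓
  (2,7): δ = 36.05°  ✓
  (3,4): δ = 138.55°  ·
  (3,5): δ = 107.72°  ·
  (3,6): δ = 72.96°  ✓
  (3,7): δ = 18.08°  ✓
  (4,5): δ = 149.17°  ·
  (4,6): δ = 114.41°  ·
  (4,7): δ = 59.54°  ✓
  (5,6): δ = 145.24°  ·
  (5,7): δ = 90.37°  ·
  (6,7): δ = 125.13°  ·
antipodal pairs: 13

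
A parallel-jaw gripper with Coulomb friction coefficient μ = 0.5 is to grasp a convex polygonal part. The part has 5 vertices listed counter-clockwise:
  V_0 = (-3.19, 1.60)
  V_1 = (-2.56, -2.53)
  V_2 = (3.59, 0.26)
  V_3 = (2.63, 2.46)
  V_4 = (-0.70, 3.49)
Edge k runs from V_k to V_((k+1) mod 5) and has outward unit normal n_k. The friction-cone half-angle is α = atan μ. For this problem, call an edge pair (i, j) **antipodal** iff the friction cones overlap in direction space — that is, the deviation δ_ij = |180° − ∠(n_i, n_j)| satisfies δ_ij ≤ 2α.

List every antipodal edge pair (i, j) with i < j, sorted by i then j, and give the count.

α = atan 0.5 = 26.57°;  2α = 53.13°
n_0 = (-0.9886, -0.1508)
n_1 = (+0.4131, -0.9107)
n_2 = (+0.9165, +0.3999)
n_3 = (+0.2955, +0.9553)
n_4 = (-0.6046, +0.7965)
  (0,1): δ = 74.27°  ·
  (0,2): δ = 14.90°  ✓
  (0,3): δ = 64.14°  ·
  (0,4): δ = 118.53°  ·
  (1,2): δ = 90.83°  ·
  (1,3): δ = 41.59°  ✓
  (1,4): δ = 12.80°  ✓
  (2,3): δ = 130.76°  ·
  (2,4): δ = 76.37°  ·
  (3,4): δ = 125.61°  ·
antipodal pairs: 3

count = 3; pairs: (0,2), (1,3), (1,4)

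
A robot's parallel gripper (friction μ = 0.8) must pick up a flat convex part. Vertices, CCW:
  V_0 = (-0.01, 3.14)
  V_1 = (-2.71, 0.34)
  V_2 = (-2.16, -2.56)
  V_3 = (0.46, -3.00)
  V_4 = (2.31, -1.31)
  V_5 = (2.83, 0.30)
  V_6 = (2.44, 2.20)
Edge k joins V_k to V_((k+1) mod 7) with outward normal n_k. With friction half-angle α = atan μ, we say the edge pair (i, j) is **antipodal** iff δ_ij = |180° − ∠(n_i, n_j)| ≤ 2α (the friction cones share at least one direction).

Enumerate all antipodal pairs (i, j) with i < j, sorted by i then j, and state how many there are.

count = 11; pairs: (0,2), (0,3), (0,4), (0,5), (1,3), (1,4), (1,5), (1,6), (2,5), (2,6), (3,6)

α = atan 0.8 = 38.66°;  2α = 77.32°
n_0 = (-0.7198, +0.6941)
n_1 = (-0.9825, -0.1863)
n_2 = (-0.1656, -0.9862)
n_3 = (+0.6745, -0.7383)
n_4 = (+0.9516, -0.3073)
n_5 = (+0.9796, +0.2011)
n_6 = (+0.3582, +0.9336)
  (0,1): δ = 125.30°  ·
  (0,2): δ = 55.57°  ✓
  (0,3): δ = 3.63°  ✓
  (0,4): δ = 26.06°  ✓
  (0,5): δ = 55.56°  ✓
  (0,6): δ = 112.97°  ·
  (1,2): δ = 110.27°  ·
  (1,3): δ = 58.33°  ✓
  (1,4): δ = 28.64°  ✓
  (1,5): δ = 0.86°  ✓
  (1,6): δ = 58.27°  ✓
  (2,3): δ = 128.05°  ·
  (2,4): δ = 98.37°  ·
  (2,5): δ = 68.87°  ✓
  (2,6): δ = 11.46°  ✓
  (3,4): δ = 150.31°  ·
  (3,5): δ = 120.81°  ·
  (3,6): δ = 63.40°  ✓
  (4,5): δ = 150.50°  ·
  (4,6): δ = 93.09°  ·
  (5,6): δ = 122.59°  ·
antipodal pairs: 11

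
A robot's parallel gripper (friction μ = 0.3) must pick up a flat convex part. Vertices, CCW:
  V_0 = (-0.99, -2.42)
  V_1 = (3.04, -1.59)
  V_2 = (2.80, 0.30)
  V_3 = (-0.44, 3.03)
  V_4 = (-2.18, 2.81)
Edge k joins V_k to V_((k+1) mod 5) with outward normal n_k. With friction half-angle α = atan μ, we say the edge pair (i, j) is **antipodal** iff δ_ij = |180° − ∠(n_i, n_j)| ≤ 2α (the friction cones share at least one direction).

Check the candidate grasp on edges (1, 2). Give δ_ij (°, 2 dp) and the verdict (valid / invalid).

δ = 137.35°, invalid

α = atan 0.3 = 16.70°;  2α = 33.40°
edge 1: e_1 = (-0.24, +1.89);  n_1 = (+0.9920, +0.1260)
edge 2: e_2 = (-3.24, +2.73);  n_2 = (+0.6444, +0.7647)
∠(n_1, n_2) = 42.65°
δ = |180° − 42.65°| = 137.35°
137.35° > 2α = 33.40°  →  invalid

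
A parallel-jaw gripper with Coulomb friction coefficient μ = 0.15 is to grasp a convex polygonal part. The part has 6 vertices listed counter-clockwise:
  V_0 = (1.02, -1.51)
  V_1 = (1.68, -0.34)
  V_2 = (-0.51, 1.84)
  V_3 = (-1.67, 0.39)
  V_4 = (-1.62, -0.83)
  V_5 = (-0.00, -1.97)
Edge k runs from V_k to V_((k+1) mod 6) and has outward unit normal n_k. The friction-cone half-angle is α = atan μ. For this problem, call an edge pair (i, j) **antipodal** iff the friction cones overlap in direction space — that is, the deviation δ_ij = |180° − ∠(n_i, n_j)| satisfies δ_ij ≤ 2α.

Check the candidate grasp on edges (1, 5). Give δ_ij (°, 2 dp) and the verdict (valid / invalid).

α = atan 0.15 = 8.53°;  2α = 17.06°
edge 1: e_1 = (-2.19, +2.18);  n_1 = (+0.7055, +0.7087)
edge 5: e_5 = (+1.02, +0.46);  n_5 = (+0.4111, -0.9116)
∠(n_1, n_5) = 110.86°
δ = |180° − 110.86°| = 69.14°
69.14° > 2α = 17.06°  →  invalid

δ = 69.14°, invalid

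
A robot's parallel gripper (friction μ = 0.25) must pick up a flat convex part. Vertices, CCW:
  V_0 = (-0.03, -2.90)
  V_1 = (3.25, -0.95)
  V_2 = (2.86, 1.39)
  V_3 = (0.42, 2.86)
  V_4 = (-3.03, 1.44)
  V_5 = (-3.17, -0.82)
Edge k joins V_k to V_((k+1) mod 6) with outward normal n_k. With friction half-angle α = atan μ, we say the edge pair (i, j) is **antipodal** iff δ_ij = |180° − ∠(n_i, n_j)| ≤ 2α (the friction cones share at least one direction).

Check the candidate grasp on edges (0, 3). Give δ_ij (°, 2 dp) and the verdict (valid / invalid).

α = atan 0.25 = 14.04°;  2α = 28.07°
edge 0: e_0 = (+3.28, +1.95);  n_0 = (+0.5110, -0.8596)
edge 3: e_3 = (-3.45, -1.42);  n_3 = (-0.3806, +0.9247)
∠(n_0, n_3) = 171.64°
δ = |180° − 171.64°| = 8.36°
8.36° ≤ 2α = 28.07°  →  valid

δ = 8.36°, valid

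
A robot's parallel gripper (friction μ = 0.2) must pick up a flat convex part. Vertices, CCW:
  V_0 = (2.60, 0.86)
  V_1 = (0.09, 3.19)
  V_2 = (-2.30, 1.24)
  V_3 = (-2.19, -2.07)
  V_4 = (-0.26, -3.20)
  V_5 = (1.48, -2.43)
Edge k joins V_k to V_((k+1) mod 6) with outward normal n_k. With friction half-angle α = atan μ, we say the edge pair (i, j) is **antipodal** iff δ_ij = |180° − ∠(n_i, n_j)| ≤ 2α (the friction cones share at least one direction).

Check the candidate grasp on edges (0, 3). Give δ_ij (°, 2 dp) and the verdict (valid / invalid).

α = atan 0.2 = 11.31°;  2α = 22.62°
edge 0: e_0 = (-2.51, +2.33);  n_0 = (+0.6803, +0.7329)
edge 3: e_3 = (+1.93, -1.13);  n_3 = (-0.5053, -0.8630)
∠(n_0, n_3) = 167.48°
δ = |180° − 167.48°| = 12.52°
12.52° ≤ 2α = 22.62°  →  valid

δ = 12.52°, valid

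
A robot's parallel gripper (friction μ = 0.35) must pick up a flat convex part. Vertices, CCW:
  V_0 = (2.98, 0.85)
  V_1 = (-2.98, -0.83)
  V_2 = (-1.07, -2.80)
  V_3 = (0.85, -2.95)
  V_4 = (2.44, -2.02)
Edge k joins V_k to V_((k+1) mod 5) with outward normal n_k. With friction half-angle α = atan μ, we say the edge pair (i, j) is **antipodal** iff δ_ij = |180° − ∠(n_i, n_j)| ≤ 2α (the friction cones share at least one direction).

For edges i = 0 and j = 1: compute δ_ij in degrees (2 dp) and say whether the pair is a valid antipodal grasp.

δ = 61.63°, invalid

α = atan 0.35 = 19.29°;  2α = 38.58°
edge 0: e_0 = (-5.96, -1.68);  n_0 = (-0.2713, +0.9625)
edge 1: e_1 = (+1.91, -1.97);  n_1 = (-0.7180, -0.6961)
∠(n_0, n_1) = 118.37°
δ = |180° − 118.37°| = 61.63°
61.63° > 2α = 38.58°  →  invalid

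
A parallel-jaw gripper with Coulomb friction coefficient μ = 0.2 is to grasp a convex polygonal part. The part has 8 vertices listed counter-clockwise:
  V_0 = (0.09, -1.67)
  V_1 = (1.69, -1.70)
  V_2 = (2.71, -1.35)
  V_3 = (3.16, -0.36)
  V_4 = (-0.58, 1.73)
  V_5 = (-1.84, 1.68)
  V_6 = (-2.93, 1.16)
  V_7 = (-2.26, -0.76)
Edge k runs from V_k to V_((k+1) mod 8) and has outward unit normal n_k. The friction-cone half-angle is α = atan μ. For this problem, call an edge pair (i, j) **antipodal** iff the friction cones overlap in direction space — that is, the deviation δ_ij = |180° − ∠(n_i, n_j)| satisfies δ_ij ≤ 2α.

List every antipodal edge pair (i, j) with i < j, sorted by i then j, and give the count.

count = 4; pairs: (0,4), (1,4), (1,5), (3,7)

α = atan 0.2 = 11.31°;  2α = 22.62°
n_0 = (-0.0187, -0.9998)
n_1 = (+0.3246, -0.9459)
n_2 = (+0.9104, -0.4138)
n_3 = (+0.4878, +0.8729)
n_4 = (-0.0397, +0.9992)
n_5 = (-0.4306, +0.9026)
n_6 = (-0.9442, -0.3295)
n_7 = (-0.3611, -0.9325)
  (0,1): δ = 159.99°  ·
  (0,2): δ = 113.37°  ·
  (0,3): δ = 28.12°  ·
  (0,4): δ = 3.35°  ✓
  (0,5): δ = 26.58°  ·
  (0,6): δ = 110.31°  ·
  (0,7): δ = 159.91°  ·
  (1,2): δ = 133.38°  ·
  (1,3): δ = 48.14°  ·
  (1,4): δ = 16.67°  ✓
  (1,5): δ = 6.57°  ✓
  (1,6): δ = 90.30°  ·
  (1,7): δ = 139.89°  ·
  (2,3): δ = 94.75°  ·
  (2,4): δ = 63.28°  ·
  (2,5): δ = 40.05°  ·
  (2,6): δ = 43.68°  ·
  (2,7): δ = 93.28°  ·
  (3,4): δ = 148.53°  ·
  (3,5): δ = 125.30°  ·
  (3,6): δ = 41.57°  ·
  (3,7): δ = 8.03°  ✓
  (4,5): δ = 156.77°  ·
  (4,6): δ = 73.04°  ·
  (4,7): δ = 23.44°  ·
  (5,6): δ = 96.27°  ·
  (5,7): δ = 46.67°  ·
  (6,7): δ = 130.40°  ·
antipodal pairs: 4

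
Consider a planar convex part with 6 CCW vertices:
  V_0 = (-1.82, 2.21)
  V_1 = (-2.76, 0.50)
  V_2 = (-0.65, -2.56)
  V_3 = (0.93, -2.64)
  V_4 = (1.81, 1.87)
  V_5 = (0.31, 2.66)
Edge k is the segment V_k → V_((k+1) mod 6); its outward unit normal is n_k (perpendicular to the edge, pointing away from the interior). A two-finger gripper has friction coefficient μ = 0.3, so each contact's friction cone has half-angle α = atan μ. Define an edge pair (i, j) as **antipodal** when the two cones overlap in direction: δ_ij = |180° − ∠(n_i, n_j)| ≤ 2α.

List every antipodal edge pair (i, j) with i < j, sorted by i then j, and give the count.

α = atan 0.3 = 16.70°;  2α = 33.40°
n_0 = (-0.8763, +0.4817)
n_1 = (-0.8233, -0.5677)
n_2 = (-0.0506, -0.9987)
n_3 = (+0.9815, -0.1915)
n_4 = (+0.4660, +0.8848)
n_5 = (-0.2067, +0.9784)
  (0,1): δ = 116.61°  ·
  (0,2): δ = 64.10°  ·
  (0,3): δ = 17.76°  ✓
  (0,4): δ = 91.02°  ·
  (0,5): δ = 130.73°  ·
  (1,2): δ = 127.49°  ·
  (1,3): δ = 45.63°  ·
  (1,4): δ = 27.64°  ✓
  (1,5): δ = 67.34°  ·
  (2,3): δ = 98.14°  ·
  (2,4): δ = 24.88°  ✓
  (2,5): δ = 14.83°  ✓
  (3,4): δ = 106.73°  ·
  (3,5): δ = 67.03°  ·
  (4,5): δ = 140.30°  ·
antipodal pairs: 4

count = 4; pairs: (0,3), (1,4), (2,4), (2,5)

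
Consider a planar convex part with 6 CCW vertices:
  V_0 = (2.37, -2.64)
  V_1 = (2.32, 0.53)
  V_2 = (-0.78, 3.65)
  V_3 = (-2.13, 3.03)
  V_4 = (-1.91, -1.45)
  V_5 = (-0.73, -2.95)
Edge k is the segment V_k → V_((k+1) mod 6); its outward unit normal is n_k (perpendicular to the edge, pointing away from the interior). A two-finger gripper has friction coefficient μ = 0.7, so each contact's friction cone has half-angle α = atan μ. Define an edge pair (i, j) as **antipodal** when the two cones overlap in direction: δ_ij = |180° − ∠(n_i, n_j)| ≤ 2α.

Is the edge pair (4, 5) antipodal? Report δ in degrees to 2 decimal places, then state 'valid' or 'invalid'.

δ = 122.48°, invalid

α = atan 0.7 = 34.99°;  2α = 69.98°
edge 4: e_4 = (+1.18, -1.50);  n_4 = (-0.7860, -0.6183)
edge 5: e_5 = (+3.10, +0.31);  n_5 = (+0.0995, -0.9950)
∠(n_4, n_5) = 57.52°
δ = |180° − 57.52°| = 122.48°
122.48° > 2α = 69.98°  →  invalid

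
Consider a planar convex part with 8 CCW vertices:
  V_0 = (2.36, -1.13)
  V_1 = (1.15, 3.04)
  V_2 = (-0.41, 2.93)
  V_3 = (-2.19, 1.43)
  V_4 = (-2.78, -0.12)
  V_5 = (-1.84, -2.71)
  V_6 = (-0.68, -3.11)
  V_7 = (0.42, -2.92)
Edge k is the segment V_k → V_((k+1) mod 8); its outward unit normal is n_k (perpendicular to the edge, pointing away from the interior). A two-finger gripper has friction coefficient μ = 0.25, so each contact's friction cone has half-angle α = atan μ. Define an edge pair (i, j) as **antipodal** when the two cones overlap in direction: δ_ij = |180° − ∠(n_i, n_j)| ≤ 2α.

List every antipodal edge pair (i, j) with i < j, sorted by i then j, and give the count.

α = atan 0.25 = 14.04°;  2α = 28.07°
n_0 = (+0.9604, +0.2787)
n_1 = (-0.0703, +0.9975)
n_2 = (-0.6444, +0.7647)
n_3 = (-0.9346, +0.3557)
n_4 = (-0.9400, -0.3412)
n_5 = (-0.3260, -0.9454)
n_6 = (+0.1702, -0.9854)
n_7 = (+0.6781, -0.7349)
  (0,1): δ = 102.15°  ·
  (0,2): δ = 66.06°  ·
  (0,3): δ = 37.02°  ·
  (0,4): δ = 3.77°  ✓
  (0,5): δ = 54.79°  ·
  (0,6): δ = 83.62°  ·
  (0,7): δ = 116.52°  ·
  (1,2): δ = 143.91°  ·
  (1,3): δ = 114.87°  ·
  (1,4): δ = 74.09°  ·
  (1,5): δ = 23.06°  ✓
  (1,6): δ = 5.77°  ✓
  (1,7): δ = 38.66°  ·
  (2,3): δ = 150.96°  ·
  (2,4): δ = 110.17°  ·
  (2,5): δ = 59.15°  ·
  (2,6): δ = 30.32°  ·
  (2,7): δ = 2.58°  ✓
  (3,4): δ = 139.21°  ·
  (3,5): δ = 88.19°  ·
  (3,6): δ = 59.36°  ·
  (3,7): δ = 26.46°  ✓
  (4,5): δ = 128.97°  ·
  (4,6): δ = 100.15°  ·
  (4,7): δ = 67.25°  ·
  (5,6): δ = 151.17°  ·
  (5,7): δ = 118.28°  ·
  (6,7): δ = 147.10°  ·
antipodal pairs: 5

count = 5; pairs: (0,4), (1,5), (1,6), (2,7), (3,7)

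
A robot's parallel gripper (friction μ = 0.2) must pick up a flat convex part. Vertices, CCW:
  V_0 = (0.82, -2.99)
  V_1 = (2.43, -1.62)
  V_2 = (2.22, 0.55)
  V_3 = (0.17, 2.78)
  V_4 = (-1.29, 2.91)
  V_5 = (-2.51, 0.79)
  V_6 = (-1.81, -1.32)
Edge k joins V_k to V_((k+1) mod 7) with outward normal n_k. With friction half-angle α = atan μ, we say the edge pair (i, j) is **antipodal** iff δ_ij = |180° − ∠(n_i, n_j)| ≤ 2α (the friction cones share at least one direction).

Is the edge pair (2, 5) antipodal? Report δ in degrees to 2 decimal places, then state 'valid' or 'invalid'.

α = atan 0.2 = 11.31°;  2α = 22.62°
edge 2: e_2 = (-2.05, +2.23);  n_2 = (+0.7362, +0.6768)
edge 5: e_5 = (+0.70, -2.11);  n_5 = (-0.9491, -0.3149)
∠(n_2, n_5) = 155.76°
δ = |180° − 155.76°| = 24.24°
24.24° > 2α = 22.62°  →  invalid

δ = 24.24°, invalid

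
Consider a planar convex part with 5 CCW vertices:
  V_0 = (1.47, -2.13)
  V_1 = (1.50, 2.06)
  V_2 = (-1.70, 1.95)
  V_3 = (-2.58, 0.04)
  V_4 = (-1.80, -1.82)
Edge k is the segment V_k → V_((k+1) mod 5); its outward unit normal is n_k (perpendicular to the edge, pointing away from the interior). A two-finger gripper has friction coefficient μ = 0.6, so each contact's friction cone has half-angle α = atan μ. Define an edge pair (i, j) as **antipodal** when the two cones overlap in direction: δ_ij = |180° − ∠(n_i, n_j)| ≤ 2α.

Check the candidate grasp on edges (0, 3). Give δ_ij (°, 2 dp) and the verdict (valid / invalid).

α = atan 0.6 = 30.96°;  2α = 61.93°
edge 0: e_0 = (+0.03, +4.19);  n_0 = (+1.0000, -0.0072)
edge 3: e_3 = (+0.78, -1.86);  n_3 = (-0.9222, -0.3867)
∠(n_0, n_3) = 156.84°
δ = |180° − 156.84°| = 23.16°
23.16° ≤ 2α = 61.93°  →  valid

δ = 23.16°, valid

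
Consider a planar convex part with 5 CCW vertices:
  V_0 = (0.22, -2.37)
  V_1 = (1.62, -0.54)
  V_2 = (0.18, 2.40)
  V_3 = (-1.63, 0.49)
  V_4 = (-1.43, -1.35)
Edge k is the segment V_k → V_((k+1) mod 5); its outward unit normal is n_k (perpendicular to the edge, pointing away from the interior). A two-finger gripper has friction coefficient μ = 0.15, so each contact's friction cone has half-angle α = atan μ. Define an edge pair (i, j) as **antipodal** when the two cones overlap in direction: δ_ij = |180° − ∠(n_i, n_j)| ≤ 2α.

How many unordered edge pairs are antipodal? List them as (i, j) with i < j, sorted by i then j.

α = atan 0.15 = 8.53°;  2α = 17.06°
n_0 = (+0.7942, -0.6076)
n_1 = (+0.8981, +0.4399)
n_2 = (-0.7259, +0.6879)
n_3 = (-0.9941, -0.1081)
n_4 = (-0.5258, -0.8506)
  (0,1): δ = 116.49°  ·
  (0,2): δ = 6.04°  ✓
  (0,3): δ = 43.62°  ·
  (0,4): δ = 95.69°  ·
  (1,2): δ = 69.56°  ·
  (1,3): δ = 19.89°  ·
  (1,4): δ = 32.18°  ·
  (2,3): δ = 130.34°  ·
  (2,4): δ = 78.26°  ·
  (3,4): δ = 127.93°  ·
antipodal pairs: 1

count = 1; pairs: (0,2)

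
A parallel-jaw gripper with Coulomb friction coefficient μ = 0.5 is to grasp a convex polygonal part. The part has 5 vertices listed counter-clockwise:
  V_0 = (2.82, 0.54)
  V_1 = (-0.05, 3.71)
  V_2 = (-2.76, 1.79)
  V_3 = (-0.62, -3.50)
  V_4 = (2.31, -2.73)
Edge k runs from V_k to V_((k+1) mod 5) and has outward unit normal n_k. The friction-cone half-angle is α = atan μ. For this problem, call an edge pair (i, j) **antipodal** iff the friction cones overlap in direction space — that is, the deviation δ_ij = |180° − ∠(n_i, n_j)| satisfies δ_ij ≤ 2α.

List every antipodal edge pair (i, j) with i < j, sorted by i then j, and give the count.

count = 4; pairs: (0,2), (1,3), (1,4), (2,4)

α = atan 0.5 = 26.57°;  2α = 53.13°
n_0 = (+0.7413, +0.6712)
n_1 = (-0.5781, +0.8160)
n_2 = (-0.9270, -0.3750)
n_3 = (+0.2542, -0.9672)
n_4 = (+0.9881, -0.1541)
  (0,1): δ = 96.84°  ·
  (0,2): δ = 20.13°  ✓
  (0,3): δ = 62.57°  ·
  (0,4): δ = 128.98°  ·
  (1,2): δ = 103.29°  ·
  (1,3): δ = 20.59°  ✓
  (1,4): δ = 45.82°  ✓
  (2,3): δ = 97.30°  ·
  (2,4): δ = 30.89°  ✓
  (3,4): δ = 113.59°  ·
antipodal pairs: 4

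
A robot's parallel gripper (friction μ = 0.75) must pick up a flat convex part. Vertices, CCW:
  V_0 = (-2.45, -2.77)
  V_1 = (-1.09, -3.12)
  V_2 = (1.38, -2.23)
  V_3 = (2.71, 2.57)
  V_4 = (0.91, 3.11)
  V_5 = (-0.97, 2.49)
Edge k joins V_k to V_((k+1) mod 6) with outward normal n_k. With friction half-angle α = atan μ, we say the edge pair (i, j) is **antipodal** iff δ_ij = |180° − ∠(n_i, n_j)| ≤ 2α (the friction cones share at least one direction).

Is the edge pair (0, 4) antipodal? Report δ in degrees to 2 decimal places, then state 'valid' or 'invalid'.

δ = 32.68°, valid

α = atan 0.75 = 36.87°;  2α = 73.74°
edge 0: e_0 = (+1.36, -0.35);  n_0 = (-0.2492, -0.9684)
edge 4: e_4 = (-1.88, -0.62);  n_4 = (-0.3132, +0.9497)
∠(n_0, n_4) = 147.32°
δ = |180° − 147.32°| = 32.68°
32.68° ≤ 2α = 73.74°  →  valid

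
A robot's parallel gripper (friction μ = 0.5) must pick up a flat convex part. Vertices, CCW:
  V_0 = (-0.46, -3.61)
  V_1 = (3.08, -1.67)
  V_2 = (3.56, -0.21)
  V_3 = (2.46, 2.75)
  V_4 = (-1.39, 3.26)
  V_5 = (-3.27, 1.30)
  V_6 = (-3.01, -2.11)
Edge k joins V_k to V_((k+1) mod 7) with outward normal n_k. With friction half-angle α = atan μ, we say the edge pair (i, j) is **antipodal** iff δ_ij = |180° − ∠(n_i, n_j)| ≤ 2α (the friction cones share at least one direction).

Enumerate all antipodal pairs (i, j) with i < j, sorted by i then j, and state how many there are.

α = atan 0.5 = 26.57°;  2α = 53.13°
n_0 = (+0.4806, -0.8769)
n_1 = (+0.9500, -0.3123)
n_2 = (+0.9374, +0.3483)
n_3 = (+0.1313, +0.9913)
n_4 = (-0.7217, +0.6922)
n_5 = (-0.9971, -0.0760)
n_6 = (-0.5070, -0.8619)
  (0,1): δ = 136.92°  ·
  (0,2): δ = 98.34°  ·
  (0,3): δ = 36.27°  ✓
  (0,4): δ = 17.47°  ✓
  (0,5): δ = 65.64°  ·
  (0,6): δ = 120.81°  ·
  (1,2): δ = 141.41°  ·
  (1,3): δ = 79.35°  ·
  (1,4): δ = 25.61°  ✓
  (1,5): δ = 22.56°  ✓
  (1,6): δ = 77.73°  ·
  (2,3): δ = 117.93°  ·
  (2,4): δ = 64.19°  ·
  (2,5): δ = 16.03°  ✓
  (2,6): δ = 39.15°  ✓
  (3,4): δ = 126.26°  ·
  (3,5): δ = 78.09°  ·
  (3,6): δ = 22.92°  ✓
  (4,5): δ = 131.83°  ·
  (4,6): δ = 76.66°  ·
  (5,6): δ = 124.83°  ·
antipodal pairs: 7

count = 7; pairs: (0,3), (0,4), (1,4), (1,5), (2,5), (2,6), (3,6)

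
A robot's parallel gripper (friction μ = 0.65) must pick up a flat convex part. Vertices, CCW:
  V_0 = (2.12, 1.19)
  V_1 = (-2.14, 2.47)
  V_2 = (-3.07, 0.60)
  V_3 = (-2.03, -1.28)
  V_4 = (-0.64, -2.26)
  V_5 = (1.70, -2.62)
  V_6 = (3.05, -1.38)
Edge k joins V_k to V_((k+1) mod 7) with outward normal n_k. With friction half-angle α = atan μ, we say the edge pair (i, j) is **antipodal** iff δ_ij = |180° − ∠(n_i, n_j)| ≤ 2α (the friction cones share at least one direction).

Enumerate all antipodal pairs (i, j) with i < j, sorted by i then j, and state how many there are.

α = atan 0.65 = 33.02°;  2α = 66.05°
n_0 = (+0.2878, +0.9577)
n_1 = (-0.8954, +0.4453)
n_2 = (-0.8750, -0.4841)
n_3 = (-0.5762, -0.8173)
n_4 = (-0.1521, -0.9884)
n_5 = (+0.6765, -0.7365)
n_6 = (+0.9403, +0.3403)
  (0,1): δ = 99.72°  ·
  (0,2): δ = 44.33°  ✓
  (0,3): δ = 18.46°  ✓
  (0,4): δ = 7.98°  ✓
  (0,5): δ = 59.29°  ✓
  (0,6): δ = 126.62°  ·
  (1,2): δ = 124.61°  ·
  (1,3): δ = 98.74°  ·
  (1,4): δ = 72.30°  ·
  (1,5): δ = 20.99°  ✓
  (1,6): δ = 46.34°  ✓
  (2,3): δ = 154.14°  ·
  (2,4): δ = 127.70°  ·
  (2,5): δ = 76.38°  ·
  (2,6): δ = 9.06°  ✓
  (3,4): δ = 153.56°  ·
  (3,5): δ = 102.25°  ·
  (3,6): δ = 34.92°  ✓
  (4,5): δ = 128.69°  ·
  (4,6): δ = 61.36°  ✓
  (5,6): δ = 112.67°  ·
antipodal pairs: 9

count = 9; pairs: (0,2), (0,3), (0,4), (0,5), (1,5), (1,6), (2,6), (3,6), (4,6)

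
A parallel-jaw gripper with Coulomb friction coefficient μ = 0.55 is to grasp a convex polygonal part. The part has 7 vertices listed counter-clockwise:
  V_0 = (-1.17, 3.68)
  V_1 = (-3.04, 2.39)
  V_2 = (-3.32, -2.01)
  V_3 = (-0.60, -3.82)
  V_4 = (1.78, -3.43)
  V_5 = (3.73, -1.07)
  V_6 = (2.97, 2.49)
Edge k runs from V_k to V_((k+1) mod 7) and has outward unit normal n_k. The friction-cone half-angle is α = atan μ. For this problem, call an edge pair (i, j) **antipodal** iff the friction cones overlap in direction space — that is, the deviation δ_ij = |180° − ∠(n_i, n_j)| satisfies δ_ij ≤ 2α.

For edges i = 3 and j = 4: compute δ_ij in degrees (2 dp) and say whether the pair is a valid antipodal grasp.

α = atan 0.55 = 28.81°;  2α = 57.62°
edge 3: e_3 = (+2.38, +0.39);  n_3 = (+0.1617, -0.9868)
edge 4: e_4 = (+1.95, +2.36);  n_4 = (+0.7709, -0.6370)
∠(n_3, n_4) = 41.13°
δ = |180° − 41.13°| = 138.87°
138.87° > 2α = 57.62°  →  invalid

δ = 138.87°, invalid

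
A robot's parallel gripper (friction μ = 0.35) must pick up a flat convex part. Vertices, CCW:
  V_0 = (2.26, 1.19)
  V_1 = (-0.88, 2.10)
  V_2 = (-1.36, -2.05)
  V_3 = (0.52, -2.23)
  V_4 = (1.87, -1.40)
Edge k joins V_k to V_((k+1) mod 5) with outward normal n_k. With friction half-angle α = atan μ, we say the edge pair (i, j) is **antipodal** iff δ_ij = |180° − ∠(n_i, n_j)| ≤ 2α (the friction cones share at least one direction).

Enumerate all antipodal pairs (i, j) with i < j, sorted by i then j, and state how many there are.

α = atan 0.35 = 19.29°;  2α = 38.58°
n_0 = (+0.2784, +0.9605)
n_1 = (-0.9934, +0.1149)
n_2 = (-0.0953, -0.9954)
n_3 = (+0.5237, -0.8519)
n_4 = (+0.9889, -0.1489)
  (0,1): δ = 80.44°  ·
  (0,2): δ = 10.69°  ✓
  (0,3): δ = 47.75°  ·
  (0,4): δ = 97.60°  ·
  (1,2): δ = 88.87°  ·
  (1,3): δ = 51.82°  ·
  (1,4): δ = 1.97°  ✓
  (2,3): δ = 142.95°  ·
  (2,4): δ = 93.09°  ·
  (3,4): δ = 130.15°  ·
antipodal pairs: 2

count = 2; pairs: (0,2), (1,4)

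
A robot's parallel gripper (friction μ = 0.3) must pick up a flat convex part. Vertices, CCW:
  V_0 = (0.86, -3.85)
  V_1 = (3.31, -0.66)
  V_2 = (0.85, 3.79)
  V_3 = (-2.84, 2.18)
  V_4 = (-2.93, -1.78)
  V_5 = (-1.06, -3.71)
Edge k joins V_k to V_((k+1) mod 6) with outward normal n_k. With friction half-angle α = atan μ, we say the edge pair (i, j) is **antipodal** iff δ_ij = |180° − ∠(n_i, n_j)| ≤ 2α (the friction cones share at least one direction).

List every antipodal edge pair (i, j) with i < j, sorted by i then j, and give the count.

α = atan 0.3 = 16.70°;  2α = 33.40°
n_0 = (+0.7931, -0.6091)
n_1 = (+0.8752, +0.4838)
n_2 = (-0.3999, +0.9166)
n_3 = (-0.9997, +0.0227)
n_4 = (-0.7182, -0.6959)
n_5 = (-0.0727, -0.9974)
  (0,1): δ = 113.54°  ·
  (0,2): δ = 28.90°  ✓
  (0,3): δ = 36.22°  ·
  (0,4): δ = 81.62°  ·
  (0,5): δ = 123.35°  ·
  (1,2): δ = 95.36°  ·
  (1,3): δ = 30.24°  ✓
  (1,4): δ = 15.16°  ✓
  (1,5): δ = 56.90°  ·
  (2,3): δ = 114.87°  ·
  (2,4): δ = 69.48°  ·
  (2,5): δ = 27.74°  ✓
  (3,4): δ = 134.60°  ·
  (3,5): δ = 92.87°  ·
  (4,5): δ = 138.27°  ·
antipodal pairs: 4

count = 4; pairs: (0,2), (1,3), (1,4), (2,5)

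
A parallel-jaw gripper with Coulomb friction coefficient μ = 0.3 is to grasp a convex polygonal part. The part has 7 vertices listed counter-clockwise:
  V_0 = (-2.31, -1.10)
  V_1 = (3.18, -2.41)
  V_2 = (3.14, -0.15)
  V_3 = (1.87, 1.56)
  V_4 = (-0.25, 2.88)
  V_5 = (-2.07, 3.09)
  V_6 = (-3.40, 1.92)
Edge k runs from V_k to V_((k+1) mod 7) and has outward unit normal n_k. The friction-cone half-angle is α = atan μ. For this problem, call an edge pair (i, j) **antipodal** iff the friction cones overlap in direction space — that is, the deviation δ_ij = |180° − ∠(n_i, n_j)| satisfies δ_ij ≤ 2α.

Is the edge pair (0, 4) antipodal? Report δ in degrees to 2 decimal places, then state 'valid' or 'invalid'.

α = atan 0.3 = 16.70°;  2α = 33.40°
edge 0: e_0 = (+5.49, -1.31);  n_0 = (-0.2321, -0.9727)
edge 4: e_4 = (-1.82, +0.21);  n_4 = (+0.1146, +0.9934)
∠(n_0, n_4) = 173.16°
δ = |180° − 173.16°| = 6.84°
6.84° ≤ 2α = 33.40°  →  valid

δ = 6.84°, valid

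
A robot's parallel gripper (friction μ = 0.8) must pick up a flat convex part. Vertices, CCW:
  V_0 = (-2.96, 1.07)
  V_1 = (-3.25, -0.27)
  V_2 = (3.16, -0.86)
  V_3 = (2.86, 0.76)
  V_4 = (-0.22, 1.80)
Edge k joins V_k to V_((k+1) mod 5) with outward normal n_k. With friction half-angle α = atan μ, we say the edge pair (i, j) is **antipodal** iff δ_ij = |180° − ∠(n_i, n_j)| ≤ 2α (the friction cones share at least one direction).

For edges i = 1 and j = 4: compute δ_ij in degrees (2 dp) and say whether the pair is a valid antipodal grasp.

δ = 20.18°, valid

α = atan 0.8 = 38.66°;  2α = 77.32°
edge 1: e_1 = (+6.41, -0.59);  n_1 = (-0.0917, -0.9958)
edge 4: e_4 = (-2.74, -0.73);  n_4 = (-0.2574, +0.9663)
∠(n_1, n_4) = 159.82°
δ = |180° − 159.82°| = 20.18°
20.18° ≤ 2α = 77.32°  →  valid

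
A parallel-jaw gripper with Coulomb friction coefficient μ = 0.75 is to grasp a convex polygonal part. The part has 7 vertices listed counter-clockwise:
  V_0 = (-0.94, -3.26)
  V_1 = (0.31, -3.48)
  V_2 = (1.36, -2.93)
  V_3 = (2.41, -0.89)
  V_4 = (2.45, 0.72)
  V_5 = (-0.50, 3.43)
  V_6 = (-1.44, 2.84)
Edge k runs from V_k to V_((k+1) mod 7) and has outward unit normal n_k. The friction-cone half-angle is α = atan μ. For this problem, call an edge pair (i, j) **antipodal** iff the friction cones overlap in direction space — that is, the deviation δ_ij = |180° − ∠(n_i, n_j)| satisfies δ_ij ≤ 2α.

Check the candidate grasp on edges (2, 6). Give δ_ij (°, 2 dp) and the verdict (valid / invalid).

α = atan 0.75 = 36.87°;  2α = 73.74°
edge 2: e_2 = (+1.05, +2.04);  n_2 = (+0.8891, -0.4576)
edge 6: e_6 = (+0.50, -6.10);  n_6 = (-0.9967, -0.0817)
∠(n_2, n_6) = 148.08°
δ = |180° − 148.08°| = 31.92°
31.92° ≤ 2α = 73.74°  →  valid

δ = 31.92°, valid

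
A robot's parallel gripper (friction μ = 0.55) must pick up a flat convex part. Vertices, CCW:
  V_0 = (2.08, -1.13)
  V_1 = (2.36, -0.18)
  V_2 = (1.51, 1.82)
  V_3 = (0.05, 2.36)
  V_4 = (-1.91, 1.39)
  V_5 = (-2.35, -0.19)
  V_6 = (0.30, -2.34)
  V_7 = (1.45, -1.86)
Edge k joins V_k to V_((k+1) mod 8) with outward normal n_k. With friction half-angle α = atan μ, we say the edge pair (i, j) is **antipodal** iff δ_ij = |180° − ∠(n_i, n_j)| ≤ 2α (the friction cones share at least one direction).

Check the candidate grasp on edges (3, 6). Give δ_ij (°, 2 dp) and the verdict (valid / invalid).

δ = 3.68°, valid

α = atan 0.55 = 28.81°;  2α = 57.62°
edge 3: e_3 = (-1.96, -0.97);  n_3 = (-0.4436, +0.8962)
edge 6: e_6 = (+1.15, +0.48);  n_6 = (+0.3852, -0.9228)
∠(n_3, n_6) = 176.32°
δ = |180° − 176.32°| = 3.68°
3.68° ≤ 2α = 57.62°  →  valid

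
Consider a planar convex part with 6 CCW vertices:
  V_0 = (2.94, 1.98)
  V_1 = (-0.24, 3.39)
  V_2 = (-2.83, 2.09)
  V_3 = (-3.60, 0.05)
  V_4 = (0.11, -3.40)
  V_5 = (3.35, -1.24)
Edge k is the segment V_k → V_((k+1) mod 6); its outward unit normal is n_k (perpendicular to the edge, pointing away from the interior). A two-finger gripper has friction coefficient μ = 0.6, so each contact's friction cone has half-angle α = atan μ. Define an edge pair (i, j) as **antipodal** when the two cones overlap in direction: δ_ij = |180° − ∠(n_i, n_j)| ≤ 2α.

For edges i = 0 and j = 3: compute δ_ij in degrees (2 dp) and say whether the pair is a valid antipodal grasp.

δ = 19.01°, valid

α = atan 0.6 = 30.96°;  2α = 61.93°
edge 0: e_0 = (-3.18, +1.41);  n_0 = (+0.4053, +0.9142)
edge 3: e_3 = (+3.71, -3.45);  n_3 = (-0.6810, -0.7323)
∠(n_0, n_3) = 160.99°
δ = |180° − 160.99°| = 19.01°
19.01° ≤ 2α = 61.93°  →  valid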